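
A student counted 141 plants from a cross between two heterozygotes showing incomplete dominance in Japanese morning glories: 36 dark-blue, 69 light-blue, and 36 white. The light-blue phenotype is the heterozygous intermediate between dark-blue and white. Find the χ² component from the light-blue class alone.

0.032

With incomplete dominance, a heterozygote × heterozygote cross gives a 1:2:1 phenotypic ratio.
Under the 1:2:1 hypothesis (Σ ratio = 4, N = 141):
  dark-blue: 141 × 1/4 = 35.25
  light-blue: 141 × 2/4 = 70.5
  white: 141 × 1/4 = 35.25
Contribution of light-blue: (69 − 70.5)² / 70.5 = 0.0319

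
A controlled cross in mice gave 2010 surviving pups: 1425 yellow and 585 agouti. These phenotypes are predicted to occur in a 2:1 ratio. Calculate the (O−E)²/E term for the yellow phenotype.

Expected counts for N = 2010 under a 2:1 ratio (total parts = 3):
  yellow: 2010 × 2/3 = 1340
  agouti: 2010 × 1/3 = 670
Contribution of yellow: (1425 − 1340)² / 1340 = 5.3918

5.392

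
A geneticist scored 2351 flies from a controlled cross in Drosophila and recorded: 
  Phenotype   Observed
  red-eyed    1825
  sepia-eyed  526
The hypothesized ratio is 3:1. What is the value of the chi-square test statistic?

Total ratio parts = 4. Expected numbers out of 2351:
  red-eyed: 2351 × 3/4 = 1763.25
  sepia-eyed: 2351 × 1/4 = 587.75
χ² = Σ (O − E)² / E
  red-eyed: (1825 − 1763.25)² / 1763.25 = 2.1625
  sepia-eyed: (526 − 587.75)² / 587.75 = 6.4876
χ² = 2.1625 + 6.4876 = 8.6501 ≈ 8.650

8.650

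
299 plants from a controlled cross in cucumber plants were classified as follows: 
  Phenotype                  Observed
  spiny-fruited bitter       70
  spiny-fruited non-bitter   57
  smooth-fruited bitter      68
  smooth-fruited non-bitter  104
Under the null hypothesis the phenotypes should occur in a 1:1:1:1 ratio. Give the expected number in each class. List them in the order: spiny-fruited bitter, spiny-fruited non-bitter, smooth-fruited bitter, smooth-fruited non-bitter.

74.75, 74.75, 74.75, 74.75

The 1:1:1:1 ratio has 4 parts, so with N = 299 the expected counts are:
  spiny-fruited bitter: 299 × 1/4 = 74.75
  spiny-fruited non-bitter: 299 × 1/4 = 74.75
  smooth-fruited bitter: 299 × 1/4 = 74.75
  smooth-fruited non-bitter: 299 × 1/4 = 74.75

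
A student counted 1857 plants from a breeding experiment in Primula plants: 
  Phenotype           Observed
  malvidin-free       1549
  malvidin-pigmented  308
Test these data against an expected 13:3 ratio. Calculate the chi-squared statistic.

5.709

The 13:3 ratio has 16 parts, so with N = 1857 the expected counts are:
  malvidin-free: 1857 × 13/16 = 1508.8125
  malvidin-pigmented: 1857 × 3/16 = 348.1875
χ² = Σ (O − E)² / E
  malvidin-free: (1549 − 1508.8125)² / 1508.8125 = 1.0704
  malvidin-pigmented: (308 − 348.1875)² / 348.1875 = 4.6384
χ² = 1.0704 + 4.6384 = 5.7088 ≈ 5.709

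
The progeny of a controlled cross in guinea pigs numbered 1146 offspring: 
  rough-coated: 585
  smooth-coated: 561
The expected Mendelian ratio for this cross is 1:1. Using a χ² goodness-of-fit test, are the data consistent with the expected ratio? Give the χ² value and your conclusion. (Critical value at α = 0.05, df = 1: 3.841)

0.503; consistent

Total ratio parts = 2. Expected numbers out of 1146:
  rough-coated: 1146 × 1/2 = 573
  smooth-coated: 1146 × 1/2 = 573
χ² = Σ (O − E)² / E
  rough-coated: (585 − 573)² / 573 = 0.2513
  smooth-coated: (561 − 573)² / 573 = 0.2513
χ² = 0.2513 + 0.2513 = 0.5026 ≈ 0.503
Degrees of freedom = 2 − 1 = 1; critical value at α = 0.05 is 3.841.
Since 0.503 < 3.841, we fail to reject the null hypothesis — the data are consistent with the 1:1 ratio.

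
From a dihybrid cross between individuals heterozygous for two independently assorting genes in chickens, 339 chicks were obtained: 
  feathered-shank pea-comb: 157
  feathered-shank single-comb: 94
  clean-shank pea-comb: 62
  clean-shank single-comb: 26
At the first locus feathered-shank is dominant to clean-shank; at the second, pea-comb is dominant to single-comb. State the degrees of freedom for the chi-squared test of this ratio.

3

A dihybrid F₂ with independent assortment and complete dominance at both loci gives a 9:3:3:1 phenotypic ratio.
A goodness-of-fit test with 4 phenotype classes has df = 4 − 1 = 3.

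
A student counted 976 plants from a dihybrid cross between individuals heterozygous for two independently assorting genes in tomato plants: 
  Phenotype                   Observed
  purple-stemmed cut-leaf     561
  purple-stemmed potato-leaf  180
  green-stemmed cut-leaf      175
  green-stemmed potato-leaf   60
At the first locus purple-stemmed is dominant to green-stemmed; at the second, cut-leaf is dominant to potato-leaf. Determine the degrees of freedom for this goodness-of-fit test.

A dihybrid F₂ with independent assortment and complete dominance at both loci gives a 9:3:3:1 phenotypic ratio.
A goodness-of-fit test with 4 phenotype classes has df = 4 − 1 = 3.

3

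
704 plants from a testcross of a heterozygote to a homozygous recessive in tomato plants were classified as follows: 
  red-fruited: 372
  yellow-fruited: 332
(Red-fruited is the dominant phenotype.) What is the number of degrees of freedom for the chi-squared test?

1

A testcross of a heterozygote (Aa × aa) gives a 1:1 phenotypic ratio.
A goodness-of-fit test with 2 phenotype classes has df = 2 − 1 = 1.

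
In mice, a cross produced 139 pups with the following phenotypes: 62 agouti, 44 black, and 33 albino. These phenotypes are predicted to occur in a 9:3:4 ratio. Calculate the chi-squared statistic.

Total ratio parts = 16. Expected numbers out of 139:
  agouti: 139 × 9/16 = 78.1875
  black: 139 × 3/16 = 26.0625
  albino: 139 × 4/16 = 34.75
χ² = Σ (O − E)² / E
  agouti: (62 − 78.1875)² / 78.1875 = 3.3514
  black: (44 − 26.0625)² / 26.0625 = 12.3455
  albino: (33 − 34.75)² / 34.75 = 0.0881
χ² = 3.3514 + 12.3455 + 0.0881 = 15.785

15.785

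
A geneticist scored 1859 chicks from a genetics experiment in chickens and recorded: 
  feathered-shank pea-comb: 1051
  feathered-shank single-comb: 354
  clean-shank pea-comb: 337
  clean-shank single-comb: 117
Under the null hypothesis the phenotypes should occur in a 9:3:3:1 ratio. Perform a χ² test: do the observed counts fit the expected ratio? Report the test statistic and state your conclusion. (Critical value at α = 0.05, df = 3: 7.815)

The 9:3:3:1 ratio has 16 parts, so with N = 1859 the expected counts are:
  feathered-shank pea-comb: 1859 × 9/16 = 1045.6875
  feathered-shank single-comb: 1859 × 3/16 = 348.5625
  clean-shank pea-comb: 1859 × 3/16 = 348.5625
  clean-shank single-comb: 1859 × 1/16 = 116.1875
χ² = Σ (O − E)² / E
  feathered-shank pea-comb: (1051 − 1045.6875)² / 1045.6875 = 0.0270
  feathered-shank single-comb: (354 − 348.5625)² / 348.5625 = 0.0848
  clean-shank pea-comb: (337 − 348.5625)² / 348.5625 = 0.3836
  clean-shank single-comb: (117 − 116.1875)² / 116.1875 = 0.0057
χ² = 0.0270 + 0.0848 + 0.3836 + 0.0057 = 0.5011 ≈ 0.501
Degrees of freedom = 4 − 1 = 3; critical value at α = 0.05 is 7.815.
Since 0.501 < 7.815, we fail to reject the null hypothesis — the data are consistent with the 9:3:3:1 ratio.

0.501; consistent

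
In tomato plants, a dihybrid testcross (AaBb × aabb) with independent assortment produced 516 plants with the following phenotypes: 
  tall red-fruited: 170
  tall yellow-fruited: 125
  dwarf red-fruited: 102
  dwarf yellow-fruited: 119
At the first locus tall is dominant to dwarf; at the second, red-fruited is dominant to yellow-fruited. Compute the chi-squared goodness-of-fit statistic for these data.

19.581

A dihybrid testcross with independent assortment gives a 1:1:1:1 ratio.
Expected counts for N = 516 under a 1:1:1:1 ratio (total parts = 4):
  tall red-fruited: 516 × 1/4 = 129
  tall yellow-fruited: 516 × 1/4 = 129
  dwarf red-fruited: 516 × 1/4 = 129
  dwarf yellow-fruited: 516 × 1/4 = 129
χ² = Σ (O − E)² / E
  tall red-fruited: (170 − 129)² / 129 = 13.0310
  tall yellow-fruited: (125 − 129)² / 129 = 0.1240
  dwarf red-fruited: (102 − 129)² / 129 = 5.6512
  dwarf yellow-fruited: (119 − 129)² / 129 = 0.7752
χ² = 13.0310 + 0.1240 + 5.6512 + 0.7752 = 19.5814 ≈ 19.581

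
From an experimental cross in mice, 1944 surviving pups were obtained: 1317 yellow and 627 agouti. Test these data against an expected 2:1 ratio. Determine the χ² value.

1.021

Under the 2:1 hypothesis (Σ ratio = 3, N = 1944):
  yellow: 1944 × 2/3 = 1296
  agouti: 1944 × 1/3 = 648
χ² = Σ (O − E)² / E
  yellow: (1317 − 1296)² / 1296 = 0.3403
  agouti: (627 − 648)² / 648 = 0.6806
χ² = 0.3403 + 0.6806 = 1.0209 ≈ 1.021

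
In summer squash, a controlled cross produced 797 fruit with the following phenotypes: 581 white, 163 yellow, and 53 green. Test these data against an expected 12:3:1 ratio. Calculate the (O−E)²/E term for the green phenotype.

Total ratio parts = 16. Expected numbers out of 797:
  white: 797 × 12/16 = 597.75
  yellow: 797 × 3/16 = 149.4375
  green: 797 × 1/16 = 49.8125
Contribution of green: (53 − 49.8125)² / 49.8125 = 0.2040

0.204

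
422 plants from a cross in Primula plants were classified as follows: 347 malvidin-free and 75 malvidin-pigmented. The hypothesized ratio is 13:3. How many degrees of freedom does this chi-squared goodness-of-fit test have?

1

A goodness-of-fit test with 2 phenotype classes has df = 2 − 1 = 1.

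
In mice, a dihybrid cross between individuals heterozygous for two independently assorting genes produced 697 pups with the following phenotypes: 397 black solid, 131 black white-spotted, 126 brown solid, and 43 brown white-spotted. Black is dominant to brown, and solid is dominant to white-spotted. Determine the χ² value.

A dihybrid F₂ with independent assortment and complete dominance at both loci gives a 9:3:3:1 phenotypic ratio.
The 9:3:3:1 ratio has 16 parts, so with N = 697 the expected counts are:
  black solid: 697 × 9/16 = 392.0625
  black white-spotted: 697 × 3/16 = 130.6875
  brown solid: 697 × 3/16 = 130.6875
  brown white-spotted: 697 × 1/16 = 43.5625
χ² = Σ (O − E)² / E
  black solid: (397 − 392.0625)² / 392.0625 = 0.0622
  black white-spotted: (131 − 130.6875)² / 130.6875 = 0.0007
  brown solid: (126 − 130.6875)² / 130.6875 = 0.1681
  brown white-spotted: (43 − 43.5625)² / 43.5625 = 0.0073
χ² = 0.0622 + 0.0007 + 0.1681 + 0.0073 = 0.2383 ≈ 0.238

0.238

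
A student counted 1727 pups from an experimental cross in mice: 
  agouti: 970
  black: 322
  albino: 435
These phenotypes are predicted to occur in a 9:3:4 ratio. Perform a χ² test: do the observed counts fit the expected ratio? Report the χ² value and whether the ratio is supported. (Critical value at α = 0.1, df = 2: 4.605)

Expected counts for N = 1727 under a 9:3:4 ratio (total parts = 16):
  agouti: 1727 × 9/16 = 971.4375
  black: 1727 × 3/16 = 323.8125
  albino: 1727 × 4/16 = 431.75
χ² = Σ (O − E)² / E
  agouti: (970 − 971.4375)² / 971.4375 = 0.0021
  black: (322 − 323.8125)² / 323.8125 = 0.0101
  albino: (435 − 431.75)² / 431.75 = 0.0245
χ² = 0.0021 + 0.0101 + 0.0245 = 0.0367 ≈ 0.037
Degrees of freedom = 3 − 1 = 2; critical value at α = 0.1 is 4.605.
Since 0.037 < 4.605, we fail to reject the null hypothesis — the data are consistent with the 9:3:4 ratio.

0.037; consistent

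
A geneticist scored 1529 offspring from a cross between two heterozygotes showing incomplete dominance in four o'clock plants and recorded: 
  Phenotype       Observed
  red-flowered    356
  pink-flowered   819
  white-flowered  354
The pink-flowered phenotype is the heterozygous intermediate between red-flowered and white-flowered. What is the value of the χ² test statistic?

7.776

With incomplete dominance, a heterozygote × heterozygote cross gives a 1:2:1 phenotypic ratio.
Expected counts for N = 1529 under a 1:2:1 ratio (total parts = 4):
  red-flowered: 1529 × 1/4 = 382.25
  pink-flowered: 1529 × 2/4 = 764.5
  white-flowered: 1529 × 1/4 = 382.25
χ² = Σ (O − E)² / E
  red-flowered: (356 − 382.25)² / 382.25 = 1.8026
  pink-flowered: (819 − 764.5)² / 764.5 = 3.8852
  white-flowered: (354 − 382.25)² / 382.25 = 2.0878
χ² = 1.8026 + 3.8852 + 2.0878 = 7.7756 ≈ 7.776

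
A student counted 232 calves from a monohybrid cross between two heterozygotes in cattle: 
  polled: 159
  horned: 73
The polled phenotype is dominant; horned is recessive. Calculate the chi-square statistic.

For a monohybrid cross between heterozygotes with complete dominance, the expected phenotypic ratio is 3:1.
Expected counts for N = 232 under a 3:1 ratio (total parts = 4):
  polled: 232 × 3/4 = 174
  horned: 232 × 1/4 = 58
χ² = Σ (O − E)² / E
  polled: (159 − 174)² / 174 = 1.2931
  horned: (73 − 58)² / 58 = 3.8793
χ² = 1.2931 + 3.8793 = 5.1724 ≈ 5.172

5.172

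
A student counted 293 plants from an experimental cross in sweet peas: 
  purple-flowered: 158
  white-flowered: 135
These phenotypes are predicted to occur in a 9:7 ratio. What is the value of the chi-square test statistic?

0.644

Total ratio parts = 16. Expected numbers out of 293:
  purple-flowered: 293 × 9/16 = 164.8125
  white-flowered: 293 × 7/16 = 128.1875
χ² = Σ (O − E)² / E
  purple-flowered: (158 − 164.8125)² / 164.8125 = 0.2816
  white-flowered: (135 − 128.1875)² / 128.1875 = 0.3620
χ² = 0.2816 + 0.3620 = 0.6436 ≈ 0.644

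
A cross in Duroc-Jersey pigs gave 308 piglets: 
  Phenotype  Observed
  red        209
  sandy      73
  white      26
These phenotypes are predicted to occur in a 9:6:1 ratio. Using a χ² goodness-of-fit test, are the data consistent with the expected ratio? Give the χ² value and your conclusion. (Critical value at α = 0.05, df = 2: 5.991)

25.382; not consistent

The 9:6:1 ratio has 16 parts, so with N = 308 the expected counts are:
  red: 308 × 9/16 = 173.25
  sandy: 308 × 6/16 = 115.5
  white: 308 × 1/16 = 19.25
χ² = Σ (O − E)² / E
  red: (209 − 173.25)² / 173.25 = 7.3770
  sandy: (73 − 115.5)² / 115.5 = 15.6385
  white: (26 − 19.25)² / 19.25 = 2.3669
χ² = 7.3770 + 15.6385 + 2.3669 = 25.3824 ≈ 25.382
Degrees of freedom = 3 − 1 = 2; critical value at α = 0.05 is 5.991.
Since 25.382 > 5.991, we reject the null hypothesis — the data do not fit the 9:6:1 ratio.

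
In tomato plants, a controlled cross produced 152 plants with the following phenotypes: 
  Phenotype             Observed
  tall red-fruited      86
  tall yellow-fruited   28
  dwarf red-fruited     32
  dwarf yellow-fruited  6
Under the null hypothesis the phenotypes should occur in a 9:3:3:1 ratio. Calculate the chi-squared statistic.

1.731

Expected counts for N = 152 under a 9:3:3:1 ratio (total parts = 16):
  tall red-fruited: 152 × 9/16 = 85.5
  tall yellow-fruited: 152 × 3/16 = 28.5
  dwarf red-fruited: 152 × 3/16 = 28.5
  dwarf yellow-fruited: 152 × 1/16 = 9.5
χ² = Σ (O − E)² / E
  tall red-fruited: (86 − 85.5)² / 85.5 = 0.0029
  tall yellow-fruited: (28 − 28.5)² / 28.5 = 0.0088
  dwarf red-fruited: (32 − 28.5)² / 28.5 = 0.4298
  dwarf yellow-fruited: (6 − 9.5)² / 9.5 = 1.2895
χ² = 0.0029 + 0.0088 + 0.4298 + 1.2895 = 1.731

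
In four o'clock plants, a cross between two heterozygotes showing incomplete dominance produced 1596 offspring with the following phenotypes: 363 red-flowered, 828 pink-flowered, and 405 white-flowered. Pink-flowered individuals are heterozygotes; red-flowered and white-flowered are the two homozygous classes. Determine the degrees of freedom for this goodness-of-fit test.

2

With incomplete dominance, a heterozygote × heterozygote cross gives a 1:2:1 phenotypic ratio.
A goodness-of-fit test with 3 phenotype classes has df = 3 − 1 = 2.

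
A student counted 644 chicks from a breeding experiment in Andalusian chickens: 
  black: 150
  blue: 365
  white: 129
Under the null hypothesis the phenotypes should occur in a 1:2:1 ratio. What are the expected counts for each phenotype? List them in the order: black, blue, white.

Total ratio parts = 4. Expected numbers out of 644:
  black: 644 × 1/4 = 161
  blue: 644 × 2/4 = 322
  white: 644 × 1/4 = 161

161, 322, 161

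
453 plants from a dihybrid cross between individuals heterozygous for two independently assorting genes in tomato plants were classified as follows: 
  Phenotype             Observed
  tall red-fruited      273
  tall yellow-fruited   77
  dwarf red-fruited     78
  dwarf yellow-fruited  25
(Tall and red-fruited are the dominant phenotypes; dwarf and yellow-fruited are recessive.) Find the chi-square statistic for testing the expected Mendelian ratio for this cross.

A dihybrid F₂ with independent assortment and complete dominance at both loci gives a 9:3:3:1 phenotypic ratio.
The 9:3:3:1 ratio has 16 parts, so with N = 453 the expected counts are:
  tall red-fruited: 453 × 9/16 = 254.8125
  tall yellow-fruited: 453 × 3/16 = 84.9375
  dwarf red-fruited: 453 × 3/16 = 84.9375
  dwarf yellow-fruited: 453 × 1/16 = 28.3125
χ² = Σ (O − E)² / E
  tall red-fruited: (273 − 254.8125)² / 254.8125 = 1.2982
  tall yellow-fruited: (77 − 84.9375)² / 84.9375 = 0.7418
  dwarf red-fruited: (78 − 84.9375)² / 84.9375 = 0.5666
  dwarf yellow-fruited: (25 − 28.3125)² / 28.3125 = 0.3876
χ² = 1.2982 + 0.7418 + 0.5666 + 0.3876 = 2.9942 ≈ 2.994

2.994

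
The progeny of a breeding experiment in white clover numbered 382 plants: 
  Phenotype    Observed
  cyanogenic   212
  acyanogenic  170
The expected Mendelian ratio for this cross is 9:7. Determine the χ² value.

0.088

Expected counts for N = 382 under a 9:7 ratio (total parts = 16):
  cyanogenic: 382 × 9/16 = 214.875
  acyanogenic: 382 × 7/16 = 167.125
χ² = Σ (O − E)² / E
  cyanogenic: (212 − 214.875)² / 214.875 = 0.0385
  acyanogenic: (170 − 167.125)² / 167.125 = 0.0495
χ² = 0.0385 + 0.0495 = 0.088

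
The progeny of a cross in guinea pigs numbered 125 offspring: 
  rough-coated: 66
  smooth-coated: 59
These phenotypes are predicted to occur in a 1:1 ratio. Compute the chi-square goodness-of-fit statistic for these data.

Expected counts for N = 125 under a 1:1 ratio (total parts = 2):
  rough-coated: 125 × 1/2 = 62.5
  smooth-coated: 125 × 1/2 = 62.5
χ² = Σ (O − E)² / E
  rough-coated: (66 − 62.5)² / 62.5 = 0.1960
  smooth-coated: (59 − 62.5)² / 62.5 = 0.1960
χ² = 0.1960 + 0.1960 = 0.392

0.392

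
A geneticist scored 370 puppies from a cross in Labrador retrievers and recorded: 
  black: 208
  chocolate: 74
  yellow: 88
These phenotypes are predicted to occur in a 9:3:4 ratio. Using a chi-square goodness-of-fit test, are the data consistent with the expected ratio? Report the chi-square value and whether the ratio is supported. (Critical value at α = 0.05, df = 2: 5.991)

The 9:3:4 ratio has 16 parts, so with N = 370 the expected counts are:
  black: 370 × 9/16 = 208.125
  chocolate: 370 × 3/16 = 69.375
  yellow: 370 × 4/16 = 92.5
χ² = Σ (O − E)² / E
  black: (208 − 208.125)² / 208.125 = 0.0001
  chocolate: (74 − 69.375)² / 69.375 = 0.3083
  yellow: (88 − 92.5)² / 92.5 = 0.2189
χ² = 0.0001 + 0.3083 + 0.2189 = 0.5273 ≈ 0.527
Degrees of freedom = 3 − 1 = 2; critical value at α = 0.05 is 5.991.
Since 0.527 < 5.991, we fail to reject the null hypothesis — the data are consistent with the 9:3:4 ratio.

0.527; consistent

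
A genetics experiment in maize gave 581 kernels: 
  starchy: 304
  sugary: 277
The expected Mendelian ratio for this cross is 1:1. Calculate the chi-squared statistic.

1.255

Total ratio parts = 2. Expected numbers out of 581:
  starchy: 581 × 1/2 = 290.5
  sugary: 581 × 1/2 = 290.5
χ² = Σ (O − E)² / E
  starchy: (304 − 290.5)² / 290.5 = 0.6274
  sugary: (277 − 290.5)² / 290.5 = 0.6274
χ² = 0.6274 + 0.6274 = 1.2548 ≈ 1.255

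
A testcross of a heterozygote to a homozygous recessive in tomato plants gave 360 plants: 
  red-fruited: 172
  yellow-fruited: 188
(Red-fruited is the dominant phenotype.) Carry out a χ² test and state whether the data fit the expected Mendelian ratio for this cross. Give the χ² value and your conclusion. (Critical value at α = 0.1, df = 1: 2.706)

A testcross of a heterozygote (Aa × aa) gives a 1:1 phenotypic ratio.
Under the 1:1 hypothesis (Σ ratio = 2, N = 360):
  red-fruited: 360 × 1/2 = 180
  yellow-fruited: 360 × 1/2 = 180
χ² = Σ (O − E)² / E
  red-fruited: (172 − 180)² / 180 = 0.3556
  yellow-fruited: (188 − 180)² / 180 = 0.3556
χ² = 0.3556 + 0.3556 = 0.7112 ≈ 0.711
Degrees of freedom = 2 − 1 = 1; critical value at α = 0.1 is 2.706.
Since 0.711 < 2.706, we fail to reject the null hypothesis — the data are consistent with the 1:1 ratio.

0.711; consistent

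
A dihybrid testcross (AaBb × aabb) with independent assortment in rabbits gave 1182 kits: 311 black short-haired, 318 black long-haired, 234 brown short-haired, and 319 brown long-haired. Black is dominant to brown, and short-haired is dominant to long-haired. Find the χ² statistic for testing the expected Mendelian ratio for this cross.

17.195

A dihybrid testcross with independent assortment gives a 1:1:1:1 ratio.
Total ratio parts = 4. Expected numbers out of 1182:
  black short-haired: 1182 × 1/4 = 295.5
  black long-haired: 1182 × 1/4 = 295.5
  brown short-haired: 1182 × 1/4 = 295.5
  brown long-haired: 1182 × 1/4 = 295.5
χ² = Σ (O − E)² / E
  black short-haired: (311 − 295.5)² / 295.5 = 0.8130
  black long-haired: (318 − 295.5)² / 295.5 = 1.7132
  brown short-haired: (234 − 295.5)² / 295.5 = 12.7995
  brown long-haired: (319 − 295.5)² / 295.5 = 1.8689
χ² = 0.8130 + 1.7132 + 12.7995 + 1.8689 = 17.1946 ≈ 17.195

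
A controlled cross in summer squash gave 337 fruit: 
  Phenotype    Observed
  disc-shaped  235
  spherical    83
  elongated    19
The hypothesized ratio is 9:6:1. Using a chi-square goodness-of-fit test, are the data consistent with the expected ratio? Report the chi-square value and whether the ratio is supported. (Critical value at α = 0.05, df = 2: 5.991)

The 9:6:1 ratio has 16 parts, so with N = 337 the expected counts are:
  disc-shaped: 337 × 9/16 = 189.5625
  spherical: 337 × 6/16 = 126.375
  elongated: 337 × 1/16 = 21.0625
χ² = Σ (O − E)² / E
  disc-shaped: (235 − 189.5625)² / 189.5625 = 10.8912
  spherical: (83 − 126.375)² / 126.375 = 14.8874
  elongated: (19 − 21.0625)² / 21.0625 = 0.2020
χ² = 10.8912 + 14.8874 + 0.2020 = 25.9806 ≈ 25.981
Degrees of freedom = 3 − 1 = 2; critical value at α = 0.05 is 5.991.
Since 25.981 > 5.991, we reject the null hypothesis — the data do not fit the 9:6:1 ratio.

25.981; not consistent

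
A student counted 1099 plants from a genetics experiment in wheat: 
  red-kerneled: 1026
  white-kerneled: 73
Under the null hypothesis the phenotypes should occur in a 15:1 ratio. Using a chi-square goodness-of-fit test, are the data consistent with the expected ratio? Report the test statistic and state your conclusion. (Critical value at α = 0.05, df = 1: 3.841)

0.289; consistent

The 15:1 ratio has 16 parts, so with N = 1099 the expected counts are:
  red-kerneled: 1099 × 15/16 = 1030.3125
  white-kerneled: 1099 × 1/16 = 68.6875
χ² = Σ (O − E)² / E
  red-kerneled: (1026 − 1030.3125)² / 1030.3125 = 0.0181
  white-kerneled: (73 − 68.6875)² / 68.6875 = 0.2708
χ² = 0.0181 + 0.2708 = 0.2889 ≈ 0.289
Degrees of freedom = 2 − 1 = 1; critical value at α = 0.05 is 3.841.
Since 0.289 < 3.841, we fail to reject the null hypothesis — the data are consistent with the 15:1 ratio.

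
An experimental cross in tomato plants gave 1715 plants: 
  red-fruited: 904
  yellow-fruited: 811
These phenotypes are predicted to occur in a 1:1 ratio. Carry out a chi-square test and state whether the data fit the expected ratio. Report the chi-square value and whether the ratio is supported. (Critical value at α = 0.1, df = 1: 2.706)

Expected counts for N = 1715 under a 1:1 ratio (total parts = 2):
  red-fruited: 1715 × 1/2 = 857.5
  yellow-fruited: 1715 × 1/2 = 857.5
χ² = Σ (O − E)² / E
  red-fruited: (904 − 857.5)² / 857.5 = 2.5216
  yellow-fruited: (811 − 857.5)² / 857.5 = 2.5216
χ² = 2.5216 + 2.5216 = 5.0432 ≈ 5.043
Degrees of freedom = 2 − 1 = 1; critical value at α = 0.1 is 2.706.
Since 5.043 > 2.706, we reject the null hypothesis — the data do not fit the 1:1 ratio.

5.043; not consistent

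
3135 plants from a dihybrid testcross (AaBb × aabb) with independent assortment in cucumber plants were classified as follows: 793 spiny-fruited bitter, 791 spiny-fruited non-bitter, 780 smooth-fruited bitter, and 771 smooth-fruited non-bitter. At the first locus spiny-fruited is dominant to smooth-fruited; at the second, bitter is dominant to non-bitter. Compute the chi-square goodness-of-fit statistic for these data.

0.402

A dihybrid testcross with independent assortment gives a 1:1:1:1 ratio.
Under the 1:1:1:1 hypothesis (Σ ratio = 4, N = 3135):
  spiny-fruited bitter: 3135 × 1/4 = 783.75
  spiny-fruited non-bitter: 3135 × 1/4 = 783.75
  smooth-fruited bitter: 3135 × 1/4 = 783.75
  smooth-fruited non-bitter: 3135 × 1/4 = 783.75
χ² = Σ (O − E)² / E
  spiny-fruited bitter: (793 − 783.75)² / 783.75 = 0.1092
  spiny-fruited non-bitter: (791 − 783.75)² / 783.75 = 0.0671
  smooth-fruited bitter: (780 − 783.75)² / 783.75 = 0.0179
  smooth-fruited non-bitter: (771 − 783.75)² / 783.75 = 0.2074
χ² = 0.1092 + 0.0671 + 0.0179 + 0.2074 = 0.4016 ≈ 0.402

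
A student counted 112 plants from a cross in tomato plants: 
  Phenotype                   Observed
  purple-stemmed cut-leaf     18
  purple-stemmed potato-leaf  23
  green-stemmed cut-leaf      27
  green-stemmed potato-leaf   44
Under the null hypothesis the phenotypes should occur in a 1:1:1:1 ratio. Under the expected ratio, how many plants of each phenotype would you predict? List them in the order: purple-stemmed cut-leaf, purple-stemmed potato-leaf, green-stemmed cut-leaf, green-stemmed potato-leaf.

Expected counts for N = 112 under a 1:1:1:1 ratio (total parts = 4):
  purple-stemmed cut-leaf: 112 × 1/4 = 28
  purple-stemmed potato-leaf: 112 × 1/4 = 28
  green-stemmed cut-leaf: 112 × 1/4 = 28
  green-stemmed potato-leaf: 112 × 1/4 = 28

28, 28, 28, 28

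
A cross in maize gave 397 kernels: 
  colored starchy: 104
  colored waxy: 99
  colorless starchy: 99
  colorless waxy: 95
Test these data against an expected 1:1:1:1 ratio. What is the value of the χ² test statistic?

Expected counts for N = 397 under a 1:1:1:1 ratio (total parts = 4):
  colored starchy: 397 × 1/4 = 99.25
  colored waxy: 397 × 1/4 = 99.25
  colorless starchy: 397 × 1/4 = 99.25
  colorless waxy: 397 × 1/4 = 99.25
χ² = Σ (O − E)² / E
  colored starchy: (104 − 99.25)² / 99.25 = 0.2273
  colored waxy: (99 − 99.25)² / 99.25 = 0.0006
  colorless starchy: (99 − 99.25)² / 99.25 = 0.0006
  colorless waxy: (95 − 99.25)² / 99.25 = 0.1820
χ² = 0.2273 + 0.0006 + 0.0006 + 0.1820 = 0.4105 ≈ 0.411

0.411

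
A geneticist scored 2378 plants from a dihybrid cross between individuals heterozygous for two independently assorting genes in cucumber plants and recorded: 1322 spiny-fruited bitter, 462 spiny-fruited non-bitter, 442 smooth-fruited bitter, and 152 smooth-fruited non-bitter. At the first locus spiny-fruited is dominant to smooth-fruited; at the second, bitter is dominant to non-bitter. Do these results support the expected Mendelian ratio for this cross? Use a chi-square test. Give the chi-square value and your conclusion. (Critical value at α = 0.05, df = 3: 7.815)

0.876; consistent

A dihybrid F₂ with independent assortment and complete dominance at both loci gives a 9:3:3:1 phenotypic ratio.
The 9:3:3:1 ratio has 16 parts, so with N = 2378 the expected counts are:
  spiny-fruited bitter: 2378 × 9/16 = 1337.625
  spiny-fruited non-bitter: 2378 × 3/16 = 445.875
  smooth-fruited bitter: 2378 × 3/16 = 445.875
  smooth-fruited non-bitter: 2378 × 1/16 = 148.625
χ² = Σ (O − E)² / E
  spiny-fruited bitter: (1322 − 1337.625)² / 1337.625 = 0.1825
  spiny-fruited non-bitter: (462 − 445.875)² / 445.875 = 0.5832
  smooth-fruited bitter: (442 − 445.875)² / 445.875 = 0.0337
  smooth-fruited non-bitter: (152 − 148.625)² / 148.625 = 0.0766
χ² = 0.1825 + 0.5832 + 0.0337 + 0.0766 = 0.876
Degrees of freedom = 4 − 1 = 3; critical value at α = 0.05 is 7.815.
Since 0.876 < 7.815, we fail to reject the null hypothesis — the data are consistent with the 9:3:3:1 ratio.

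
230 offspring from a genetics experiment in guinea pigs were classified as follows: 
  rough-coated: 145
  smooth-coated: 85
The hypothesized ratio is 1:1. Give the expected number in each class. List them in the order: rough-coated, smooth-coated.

The 1:1 ratio has 2 parts, so with N = 230 the expected counts are:
  rough-coated: 230 × 1/2 = 115
  smooth-coated: 230 × 1/2 = 115

115, 115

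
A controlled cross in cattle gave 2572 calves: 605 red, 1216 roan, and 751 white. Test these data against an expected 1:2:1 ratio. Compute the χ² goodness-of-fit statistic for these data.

24.196

Expected counts for N = 2572 under a 1:2:1 ratio (total parts = 4):
  red: 2572 × 1/4 = 643
  roan: 2572 × 2/4 = 1286
  white: 2572 × 1/4 = 643
χ² = Σ (O − E)² / E
  red: (605 − 643)² / 643 = 2.2457
  roan: (1216 − 1286)² / 1286 = 3.8103
  white: (751 − 643)² / 643 = 18.1400
χ² = 2.2457 + 3.8103 + 18.1400 = 24.196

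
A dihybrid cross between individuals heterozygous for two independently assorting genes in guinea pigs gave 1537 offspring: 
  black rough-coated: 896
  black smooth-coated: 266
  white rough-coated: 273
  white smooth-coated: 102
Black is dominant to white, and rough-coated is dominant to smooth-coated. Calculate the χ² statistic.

A dihybrid F₂ with independent assortment and complete dominance at both loci gives a 9:3:3:1 phenotypic ratio.
Under the 9:3:3:1 hypothesis (Σ ratio = 16, N = 1537):
  black rough-coated: 1537 × 9/16 = 864.5625
  black smooth-coated: 1537 × 3/16 = 288.1875
  white rough-coated: 1537 × 3/16 = 288.1875
  white smooth-coated: 1537 × 1/16 = 96.0625
χ² = Σ (O − E)² / E
  black rough-coated: (896 − 864.5625)² / 864.5625 = 1.1431
  black smooth-coated: (266 − 288.1875)² / 288.1875 = 1.7082
  white rough-coated: (273 − 288.1875)² / 288.1875 = 0.8004
  white smooth-coated: (102 − 96.0625)² / 96.0625 = 0.3670
χ² = 1.1431 + 1.7082 + 0.8004 + 0.3670 = 4.0187 ≈ 4.019

4.019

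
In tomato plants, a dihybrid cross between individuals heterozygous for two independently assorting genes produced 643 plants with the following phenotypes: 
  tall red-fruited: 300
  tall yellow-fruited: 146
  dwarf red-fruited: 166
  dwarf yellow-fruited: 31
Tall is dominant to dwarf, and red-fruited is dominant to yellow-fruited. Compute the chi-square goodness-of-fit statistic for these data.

35.113

A dihybrid F₂ with independent assortment and complete dominance at both loci gives a 9:3:3:1 phenotypic ratio.
Under the 9:3:3:1 hypothesis (Σ ratio = 16, N = 643):
  tall red-fruited: 643 × 9/16 = 361.6875
  tall yellow-fruited: 643 × 3/16 = 120.5625
  dwarf red-fruited: 643 × 3/16 = 120.5625
  dwarf yellow-fruited: 643 × 1/16 = 40.1875
χ² = Σ (O − E)² / E
  tall red-fruited: (300 − 361.6875)² / 361.6875 = 10.5211
  tall yellow-fruited: (146 − 120.5625)² / 120.5625 = 5.3671
  dwarf red-fruited: (166 − 120.5625)² / 120.5625 = 17.1244
  dwarf yellow-fruited: (31 − 40.1875)² / 40.1875 = 2.1004
χ² = 10.5211 + 5.3671 + 17.1244 + 2.1004 = 35.113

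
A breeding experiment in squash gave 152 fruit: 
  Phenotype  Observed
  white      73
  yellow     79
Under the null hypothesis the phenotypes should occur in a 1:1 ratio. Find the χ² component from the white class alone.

Total ratio parts = 2. Expected numbers out of 152:
  white: 152 × 1/2 = 76
  yellow: 152 × 1/2 = 76
Contribution of white: (73 − 76)² / 76 = 0.1184

0.118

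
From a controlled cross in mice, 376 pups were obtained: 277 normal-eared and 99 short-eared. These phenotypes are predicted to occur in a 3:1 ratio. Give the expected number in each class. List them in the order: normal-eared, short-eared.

282, 94

Total ratio parts = 4. Expected numbers out of 376:
  normal-eared: 376 × 3/4 = 282
  short-eared: 376 × 1/4 = 94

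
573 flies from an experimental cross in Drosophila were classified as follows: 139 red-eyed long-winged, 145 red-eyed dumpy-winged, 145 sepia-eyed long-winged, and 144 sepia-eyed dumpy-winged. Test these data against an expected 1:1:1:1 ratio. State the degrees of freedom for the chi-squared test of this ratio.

3

A goodness-of-fit test with 4 phenotype classes has df = 4 − 1 = 3.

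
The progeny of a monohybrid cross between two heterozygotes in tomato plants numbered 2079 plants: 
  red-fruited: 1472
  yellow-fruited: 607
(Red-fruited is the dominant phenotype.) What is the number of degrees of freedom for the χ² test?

1

For a monohybrid cross between heterozygotes with complete dominance, the expected phenotypic ratio is 3:1.
A goodness-of-fit test with 2 phenotype classes has df = 2 − 1 = 1.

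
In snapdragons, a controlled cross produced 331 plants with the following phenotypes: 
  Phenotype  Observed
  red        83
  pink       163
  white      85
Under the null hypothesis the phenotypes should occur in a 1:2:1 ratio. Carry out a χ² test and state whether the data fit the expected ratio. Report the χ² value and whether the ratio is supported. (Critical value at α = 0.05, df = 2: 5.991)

Total ratio parts = 4. Expected numbers out of 331:
  red: 331 × 1/4 = 82.75
  pink: 331 × 2/4 = 165.5
  white: 331 × 1/4 = 82.75
χ² = Σ (O − E)² / E
  red: (83 − 82.75)² / 82.75 = 0.0008
  pink: (163 − 165.5)² / 165.5 = 0.0378
  white: (85 − 82.75)² / 82.75 = 0.0612
χ² = 0.0008 + 0.0378 + 0.0612 = 0.0998 ≈ 0.100
Degrees of freedom = 3 − 1 = 2; critical value at α = 0.05 is 5.991.
Since 0.100 < 5.991, we fail to reject the null hypothesis — the data are consistent with the 1:2:1 ratio.

0.100; consistent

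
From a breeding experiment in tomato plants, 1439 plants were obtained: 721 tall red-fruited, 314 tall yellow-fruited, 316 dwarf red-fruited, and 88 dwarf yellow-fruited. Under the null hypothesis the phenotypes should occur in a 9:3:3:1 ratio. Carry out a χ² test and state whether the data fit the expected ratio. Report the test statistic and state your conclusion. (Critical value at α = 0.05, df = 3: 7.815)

24.847; not consistent

Under the 9:3:3:1 hypothesis (Σ ratio = 16, N = 1439):
  tall red-fruited: 1439 × 9/16 = 809.4375
  tall yellow-fruited: 1439 × 3/16 = 269.8125
  dwarf red-fruited: 1439 × 3/16 = 269.8125
  dwarf yellow-fruited: 1439 × 1/16 = 89.9375
χ² = Σ (O − E)² / E
  tall red-fruited: (721 − 809.4375)² / 809.4375 = 9.6625
  tall yellow-fruited: (314 − 269.8125)² / 269.8125 = 7.2366
  dwarf red-fruited: (316 − 269.8125)² / 269.8125 = 7.9065
  dwarf yellow-fruited: (88 − 89.9375)² / 89.9375 = 0.0417
χ² = 9.6625 + 7.2366 + 7.9065 + 0.0417 = 24.8473 ≈ 24.847
Degrees of freedom = 4 − 1 = 3; critical value at α = 0.05 is 7.815.
Since 24.847 > 7.815, we reject the null hypothesis — the data do not fit the 9:3:3:1 ratio.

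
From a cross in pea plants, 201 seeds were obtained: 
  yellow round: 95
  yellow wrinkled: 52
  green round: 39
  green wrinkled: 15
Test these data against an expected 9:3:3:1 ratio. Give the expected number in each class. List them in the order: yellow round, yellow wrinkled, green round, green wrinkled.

113.0625, 37.6875, 37.6875, 12.5625

Under the 9:3:3:1 hypothesis (Σ ratio = 16, N = 201):
  yellow round: 201 × 9/16 = 113.0625
  yellow wrinkled: 201 × 3/16 = 37.6875
  green round: 201 × 3/16 = 37.6875
  green wrinkled: 201 × 1/16 = 12.5625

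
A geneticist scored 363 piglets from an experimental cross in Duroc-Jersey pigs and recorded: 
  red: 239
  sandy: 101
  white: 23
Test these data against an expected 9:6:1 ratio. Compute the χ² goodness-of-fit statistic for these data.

Under the 9:6:1 hypothesis (Σ ratio = 16, N = 363):
  red: 363 × 9/16 = 204.1875
  sandy: 363 × 6/16 = 136.125
  white: 363 × 1/16 = 22.6875
χ² = Σ (O − E)² / E
  red: (239 − 204.1875)² / 204.1875 = 5.9353
  sandy: (101 − 136.125)² / 136.125 = 9.0635
  white: (23 − 22.6875)² / 22.6875 = 0.0043
χ² = 5.9353 + 9.0635 + 0.0043 = 15.0031 ≈ 15.003

15.003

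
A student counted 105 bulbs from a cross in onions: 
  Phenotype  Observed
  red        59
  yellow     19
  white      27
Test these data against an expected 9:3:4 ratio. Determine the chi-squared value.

0.046

Total ratio parts = 16. Expected numbers out of 105:
  red: 105 × 9/16 = 59.0625
  yellow: 105 × 3/16 = 19.6875
  white: 105 × 4/16 = 26.25
χ² = Σ (O − E)² / E
  red: (59 − 59.0625)² / 59.0625 = 0.0001
  yellow: (19 − 19.6875)² / 19.6875 = 0.0240
  white: (27 − 26.25)² / 26.25 = 0.0214
χ² = 0.0001 + 0.0240 + 0.0214 = 0.0455 ≈ 0.046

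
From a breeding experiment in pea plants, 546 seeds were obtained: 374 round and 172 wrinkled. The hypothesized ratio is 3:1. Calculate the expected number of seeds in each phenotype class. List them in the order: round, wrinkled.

The 3:1 ratio has 4 parts, so with N = 546 the expected counts are:
  round: 546 × 3/4 = 409.5
  wrinkled: 546 × 1/4 = 136.5

409.5, 136.5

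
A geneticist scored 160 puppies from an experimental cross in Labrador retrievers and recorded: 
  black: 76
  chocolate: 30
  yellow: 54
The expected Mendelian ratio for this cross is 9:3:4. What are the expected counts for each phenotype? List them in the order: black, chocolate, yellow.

Total ratio parts = 16. Expected numbers out of 160:
  black: 160 × 9/16 = 90
  chocolate: 160 × 3/16 = 30
  yellow: 160 × 4/16 = 40

90, 30, 40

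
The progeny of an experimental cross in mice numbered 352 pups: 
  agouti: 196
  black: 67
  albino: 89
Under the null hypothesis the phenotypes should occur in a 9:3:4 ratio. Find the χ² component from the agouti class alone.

Under the 9:3:4 hypothesis (Σ ratio = 16, N = 352):
  agouti: 352 × 9/16 = 198
  black: 352 × 3/16 = 66
  albino: 352 × 4/16 = 88
Contribution of agouti: (196 − 198)² / 198 = 0.0202

0.020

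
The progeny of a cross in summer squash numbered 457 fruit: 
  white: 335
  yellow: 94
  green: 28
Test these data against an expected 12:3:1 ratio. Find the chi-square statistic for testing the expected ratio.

0.993

Under the 12:3:1 hypothesis (Σ ratio = 16, N = 457):
  white: 457 × 12/16 = 342.75
  yellow: 457 × 3/16 = 85.6875
  green: 457 × 1/16 = 28.5625
χ² = Σ (O − E)² / E
  white: (335 − 342.75)² / 342.75 = 0.1752
  yellow: (94 − 85.6875)² / 85.6875 = 0.8064
  green: (28 − 28.5625)² / 28.5625 = 0.0111
χ² = 0.1752 + 0.8064 + 0.0111 = 0.9927 ≈ 0.993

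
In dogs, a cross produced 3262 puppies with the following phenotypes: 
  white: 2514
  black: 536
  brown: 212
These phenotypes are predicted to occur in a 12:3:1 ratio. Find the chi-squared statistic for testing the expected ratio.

Under the 12:3:1 hypothesis (Σ ratio = 16, N = 3262):
  white: 3262 × 12/16 = 2446.5
  black: 3262 × 3/16 = 611.625
  brown: 3262 × 1/16 = 203.875
χ² = Σ (O − E)² / E
  white: (2514 − 2446.5)² / 2446.5 = 1.8624
  black: (536 − 611.625)² / 611.625 = 9.3507
  brown: (212 − 203.875)² / 203.875 = 0.3238
χ² = 1.8624 + 9.3507 + 0.3238 = 11.5369 ≈ 11.537

11.537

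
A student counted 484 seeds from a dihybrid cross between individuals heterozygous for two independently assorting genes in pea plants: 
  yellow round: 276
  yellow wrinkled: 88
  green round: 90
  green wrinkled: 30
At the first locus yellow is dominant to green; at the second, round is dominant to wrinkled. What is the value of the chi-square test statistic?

0.143

A dihybrid F₂ with independent assortment and complete dominance at both loci gives a 9:3:3:1 phenotypic ratio.
Expected counts for N = 484 under a 9:3:3:1 ratio (total parts = 16):
  yellow round: 484 × 9/16 = 272.25
  yellow wrinkled: 484 × 3/16 = 90.75
  green round: 484 × 3/16 = 90.75
  green wrinkled: 484 × 1/16 = 30.25
χ² = Σ (O − E)² / E
  yellow round: (276 − 272.25)² / 272.25 = 0.0517
  yellow wrinkled: (88 − 90.75)² / 90.75 = 0.0833
  green round: (90 − 90.75)² / 90.75 = 0.0062
  green wrinkled: (30 − 30.25)² / 30.25 = 0.0021
χ² = 0.0517 + 0.0833 + 0.0062 + 0.0021 = 0.1433 ≈ 0.143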